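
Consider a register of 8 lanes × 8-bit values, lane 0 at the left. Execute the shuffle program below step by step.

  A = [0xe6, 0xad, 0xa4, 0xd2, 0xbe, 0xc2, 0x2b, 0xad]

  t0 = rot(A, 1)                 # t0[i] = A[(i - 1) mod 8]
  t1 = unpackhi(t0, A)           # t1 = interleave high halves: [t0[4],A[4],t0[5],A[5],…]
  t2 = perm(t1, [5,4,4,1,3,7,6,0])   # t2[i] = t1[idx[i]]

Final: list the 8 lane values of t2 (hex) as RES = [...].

RES = [ 0x2b  0xc2  0xc2  0xbe  0xc2  0xad  0x2b  0xd2 ]

t0 = [0xad, 0xe6, 0xad, 0xa4, 0xd2, 0xbe, 0xc2, 0x2b]
t1 = [0xd2, 0xbe, 0xbe, 0xc2, 0xc2, 0x2b, 0x2b, 0xad]
t2 = [0x2b, 0xc2, 0xc2, 0xbe, 0xc2, 0xad, 0x2b, 0xd2]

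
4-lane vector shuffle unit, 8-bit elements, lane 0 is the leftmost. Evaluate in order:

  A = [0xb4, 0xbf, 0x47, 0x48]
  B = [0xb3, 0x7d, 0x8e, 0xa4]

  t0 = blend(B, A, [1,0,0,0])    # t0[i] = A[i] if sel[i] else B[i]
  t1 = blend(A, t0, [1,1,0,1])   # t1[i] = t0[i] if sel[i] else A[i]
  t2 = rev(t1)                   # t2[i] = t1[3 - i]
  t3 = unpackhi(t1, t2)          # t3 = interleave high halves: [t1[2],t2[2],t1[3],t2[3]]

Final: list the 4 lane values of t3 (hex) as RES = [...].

RES = [0x47, 0x7d, 0xa4, 0xb4]

t0 = [0xb4, 0x7d, 0x8e, 0xa4]
t1 = [0xb4, 0x7d, 0x47, 0xa4]
t2 = [0xa4, 0x47, 0x7d, 0xb4]
t3 = [0x47, 0x7d, 0xa4, 0xb4]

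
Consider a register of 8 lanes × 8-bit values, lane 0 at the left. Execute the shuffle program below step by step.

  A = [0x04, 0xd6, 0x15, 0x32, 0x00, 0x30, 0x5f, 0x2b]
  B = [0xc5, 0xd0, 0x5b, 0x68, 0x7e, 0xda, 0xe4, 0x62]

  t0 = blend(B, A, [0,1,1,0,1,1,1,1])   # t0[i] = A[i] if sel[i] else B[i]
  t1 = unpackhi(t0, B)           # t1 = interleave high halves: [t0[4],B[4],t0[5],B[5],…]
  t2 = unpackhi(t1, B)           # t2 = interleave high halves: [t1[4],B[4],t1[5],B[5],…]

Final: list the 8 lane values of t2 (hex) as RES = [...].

RES = [ 0x5f  0x7e  0xe4  0xda  0x2b  0xe4  0x62  0x62 ]

t0 = [0xc5, 0xd6, 0x15, 0x68, 0x00, 0x30, 0x5f, 0x2b]
t1 = [0x00, 0x7e, 0x30, 0xda, 0x5f, 0xe4, 0x2b, 0x62]
t2 = [0x5f, 0x7e, 0xe4, 0xda, 0x2b, 0xe4, 0x62, 0x62]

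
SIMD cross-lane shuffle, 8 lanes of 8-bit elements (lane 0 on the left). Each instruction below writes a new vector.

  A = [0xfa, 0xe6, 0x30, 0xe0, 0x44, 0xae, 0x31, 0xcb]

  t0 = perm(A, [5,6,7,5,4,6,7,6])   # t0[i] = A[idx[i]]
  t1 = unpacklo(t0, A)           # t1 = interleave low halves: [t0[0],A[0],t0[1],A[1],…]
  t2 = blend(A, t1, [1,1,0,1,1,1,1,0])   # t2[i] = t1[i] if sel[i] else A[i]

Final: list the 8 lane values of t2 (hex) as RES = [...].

→ t0 |ae|31|cb|ae|44|31|cb|31|
→ t1 |ae|fa|31|e6|cb|30|ae|e0|
→ t2 |ae|fa|30|e6|cb|30|ae|cb|

RES = [ 0xae  0xfa  0x30  0xe6  0xcb  0x30  0xae  0xcb ]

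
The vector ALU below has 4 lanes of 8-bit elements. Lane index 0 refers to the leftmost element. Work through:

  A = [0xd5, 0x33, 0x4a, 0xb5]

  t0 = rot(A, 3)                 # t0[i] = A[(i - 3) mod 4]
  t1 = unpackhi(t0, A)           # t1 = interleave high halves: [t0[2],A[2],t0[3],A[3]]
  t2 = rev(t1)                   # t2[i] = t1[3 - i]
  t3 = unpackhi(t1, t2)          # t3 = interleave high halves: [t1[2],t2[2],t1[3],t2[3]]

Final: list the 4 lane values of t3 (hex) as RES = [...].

RES = [0xd5, 0x4a, 0xb5, 0xb5]

  t0: 33 4a b5 d5
  t1: b5 4a d5 b5
  t2: b5 d5 4a b5
  t3: d5 4a b5 b5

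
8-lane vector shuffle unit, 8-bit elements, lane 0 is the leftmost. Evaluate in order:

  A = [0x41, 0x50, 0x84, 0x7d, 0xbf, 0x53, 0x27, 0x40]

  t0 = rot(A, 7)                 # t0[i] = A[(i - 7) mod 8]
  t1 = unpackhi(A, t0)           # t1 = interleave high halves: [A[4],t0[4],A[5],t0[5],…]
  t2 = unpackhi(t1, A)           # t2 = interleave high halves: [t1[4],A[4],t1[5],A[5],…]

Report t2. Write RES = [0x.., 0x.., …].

RES = [ 0x27  0xbf  0x40  0x53  0x40  0x27  0x41  0x40 ]

  t0: 50 84 7d bf 53 27 40 41
  t1: bf 53 53 27 27 40 40 41
  t2: 27 bf 40 53 40 27 41 40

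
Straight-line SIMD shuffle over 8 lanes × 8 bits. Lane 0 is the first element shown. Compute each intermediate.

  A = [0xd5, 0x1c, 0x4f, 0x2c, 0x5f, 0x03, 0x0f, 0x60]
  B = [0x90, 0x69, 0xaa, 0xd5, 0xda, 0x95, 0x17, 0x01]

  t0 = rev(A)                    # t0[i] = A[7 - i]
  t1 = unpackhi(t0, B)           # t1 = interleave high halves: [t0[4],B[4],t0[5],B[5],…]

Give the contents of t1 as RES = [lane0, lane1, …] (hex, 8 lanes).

RES = [ 0x2c  0xda  0x4f  0x95  0x1c  0x17  0xd5  0x01 ]

  t0: 60 0f 03 5f 2c 4f 1c d5
  t1: 2c da 4f 95 1c 17 d5 01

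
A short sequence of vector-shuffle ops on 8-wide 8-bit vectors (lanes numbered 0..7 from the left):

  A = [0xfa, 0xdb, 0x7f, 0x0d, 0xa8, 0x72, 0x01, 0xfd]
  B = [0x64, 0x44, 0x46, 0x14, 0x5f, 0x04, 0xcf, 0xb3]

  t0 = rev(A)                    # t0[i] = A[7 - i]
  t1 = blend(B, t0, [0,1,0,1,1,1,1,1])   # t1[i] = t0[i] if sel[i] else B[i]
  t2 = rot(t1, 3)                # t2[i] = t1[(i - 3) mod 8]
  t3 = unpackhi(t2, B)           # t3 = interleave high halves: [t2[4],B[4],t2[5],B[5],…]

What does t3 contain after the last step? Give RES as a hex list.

RES = [0x01, 0x5f, 0x46, 0x04, 0xa8, 0xcf, 0x0d, 0xb3]

→ t0 |fd|01|72|a8|0d|7f|db|fa|
→ t1 |64|01|46|a8|0d|7f|db|fa|
→ t2 |7f|db|fa|64|01|46|a8|0d|
→ t3 |01|5f|46|04|a8|cf|0d|b3|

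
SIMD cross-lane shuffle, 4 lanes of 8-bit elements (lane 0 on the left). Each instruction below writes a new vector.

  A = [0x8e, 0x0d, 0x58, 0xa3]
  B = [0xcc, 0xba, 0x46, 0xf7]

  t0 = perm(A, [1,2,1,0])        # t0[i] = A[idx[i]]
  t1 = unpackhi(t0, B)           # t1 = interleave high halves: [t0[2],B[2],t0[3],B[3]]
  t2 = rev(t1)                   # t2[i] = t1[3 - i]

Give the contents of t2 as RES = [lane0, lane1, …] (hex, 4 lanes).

t0 = [0x0d, 0x58, 0x0d, 0x8e]
t1 = [0x0d, 0x46, 0x8e, 0xf7]
t2 = [0xf7, 0x8e, 0x46, 0x0d]

RES = [0xf7, 0x8e, 0x46, 0x0d]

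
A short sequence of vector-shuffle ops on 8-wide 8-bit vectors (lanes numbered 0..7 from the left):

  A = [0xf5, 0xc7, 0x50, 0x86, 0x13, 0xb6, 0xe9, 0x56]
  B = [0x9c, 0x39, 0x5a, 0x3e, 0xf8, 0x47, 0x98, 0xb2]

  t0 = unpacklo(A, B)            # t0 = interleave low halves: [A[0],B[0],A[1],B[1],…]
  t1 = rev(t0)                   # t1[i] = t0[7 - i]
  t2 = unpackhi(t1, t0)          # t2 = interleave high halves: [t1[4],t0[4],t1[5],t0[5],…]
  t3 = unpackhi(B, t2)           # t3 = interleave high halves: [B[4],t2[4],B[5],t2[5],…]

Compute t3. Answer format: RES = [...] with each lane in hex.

t0 = [0xf5, 0x9c, 0xc7, 0x39, 0x50, 0x5a, 0x86, 0x3e]
t1 = [0x3e, 0x86, 0x5a, 0x50, 0x39, 0xc7, 0x9c, 0xf5]
t2 = [0x39, 0x50, 0xc7, 0x5a, 0x9c, 0x86, 0xf5, 0x3e]
t3 = [0xf8, 0x9c, 0x47, 0x86, 0x98, 0xf5, 0xb2, 0x3e]

RES = [0xf8, 0x9c, 0x47, 0x86, 0x98, 0xf5, 0xb2, 0x3e]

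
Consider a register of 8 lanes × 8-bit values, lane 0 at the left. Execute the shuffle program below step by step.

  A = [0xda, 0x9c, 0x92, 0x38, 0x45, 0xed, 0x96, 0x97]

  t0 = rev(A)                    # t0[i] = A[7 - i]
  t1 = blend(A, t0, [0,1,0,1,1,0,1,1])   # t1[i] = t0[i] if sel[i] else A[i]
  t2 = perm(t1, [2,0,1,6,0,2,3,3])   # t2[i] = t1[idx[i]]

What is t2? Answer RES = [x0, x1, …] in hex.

RES = [ 0x92  0xda  0x96  0x9c  0xda  0x92  0x45  0x45 ]

t0 = [0x97, 0x96, 0xed, 0x45, 0x38, 0x92, 0x9c, 0xda]
t1 = [0xda, 0x96, 0x92, 0x45, 0x38, 0xed, 0x9c, 0xda]
t2 = [0x92, 0xda, 0x96, 0x9c, 0xda, 0x92, 0x45, 0x45]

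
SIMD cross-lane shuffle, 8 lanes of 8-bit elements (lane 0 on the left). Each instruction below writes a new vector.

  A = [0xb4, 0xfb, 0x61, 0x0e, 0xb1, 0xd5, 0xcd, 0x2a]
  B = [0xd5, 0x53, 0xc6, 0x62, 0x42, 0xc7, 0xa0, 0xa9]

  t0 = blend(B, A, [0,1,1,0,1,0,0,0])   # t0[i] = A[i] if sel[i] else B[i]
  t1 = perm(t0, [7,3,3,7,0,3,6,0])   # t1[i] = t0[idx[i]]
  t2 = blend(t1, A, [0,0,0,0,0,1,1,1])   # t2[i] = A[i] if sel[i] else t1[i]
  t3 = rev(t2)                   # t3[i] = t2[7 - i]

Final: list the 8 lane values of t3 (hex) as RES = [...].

t0 = [0xd5, 0xfb, 0x61, 0x62, 0xb1, 0xc7, 0xa0, 0xa9]
t1 = [0xa9, 0x62, 0x62, 0xa9, 0xd5, 0x62, 0xa0, 0xd5]
t2 = [0xa9, 0x62, 0x62, 0xa9, 0xd5, 0xd5, 0xcd, 0x2a]
t3 = [0x2a, 0xcd, 0xd5, 0xd5, 0xa9, 0x62, 0x62, 0xa9]

RES = [ 0x2a  0xcd  0xd5  0xd5  0xa9  0x62  0x62  0xa9 ]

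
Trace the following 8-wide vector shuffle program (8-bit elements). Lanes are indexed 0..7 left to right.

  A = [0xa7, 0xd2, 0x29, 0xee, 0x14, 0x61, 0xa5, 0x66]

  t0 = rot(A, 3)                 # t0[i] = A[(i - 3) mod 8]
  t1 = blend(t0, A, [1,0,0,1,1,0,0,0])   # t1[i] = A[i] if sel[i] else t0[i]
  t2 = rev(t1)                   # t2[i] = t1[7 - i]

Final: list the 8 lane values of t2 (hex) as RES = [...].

→ t0 |61|a5|66|a7|d2|29|ee|14|
→ t1 |a7|a5|66|ee|14|29|ee|14|
→ t2 |14|ee|29|14|ee|66|a5|a7|

RES = [ 0x14  0xee  0x29  0x14  0xee  0x66  0xa5  0xa7 ]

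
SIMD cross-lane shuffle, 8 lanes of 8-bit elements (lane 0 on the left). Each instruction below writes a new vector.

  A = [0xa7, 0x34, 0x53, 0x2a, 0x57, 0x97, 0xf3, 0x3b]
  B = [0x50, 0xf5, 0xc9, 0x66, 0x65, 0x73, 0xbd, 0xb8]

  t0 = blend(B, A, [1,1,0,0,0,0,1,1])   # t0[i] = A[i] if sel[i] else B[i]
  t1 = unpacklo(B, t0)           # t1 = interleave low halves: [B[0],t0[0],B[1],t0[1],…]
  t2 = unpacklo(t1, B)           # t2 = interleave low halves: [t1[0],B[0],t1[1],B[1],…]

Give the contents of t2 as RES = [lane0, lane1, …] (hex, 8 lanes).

t0 = [0xa7, 0x34, 0xc9, 0x66, 0x65, 0x73, 0xf3, 0x3b]
t1 = [0x50, 0xa7, 0xf5, 0x34, 0xc9, 0xc9, 0x66, 0x66]
t2 = [0x50, 0x50, 0xa7, 0xf5, 0xf5, 0xc9, 0x34, 0x66]

RES = [0x50, 0x50, 0xa7, 0xf5, 0xf5, 0xc9, 0x34, 0x66]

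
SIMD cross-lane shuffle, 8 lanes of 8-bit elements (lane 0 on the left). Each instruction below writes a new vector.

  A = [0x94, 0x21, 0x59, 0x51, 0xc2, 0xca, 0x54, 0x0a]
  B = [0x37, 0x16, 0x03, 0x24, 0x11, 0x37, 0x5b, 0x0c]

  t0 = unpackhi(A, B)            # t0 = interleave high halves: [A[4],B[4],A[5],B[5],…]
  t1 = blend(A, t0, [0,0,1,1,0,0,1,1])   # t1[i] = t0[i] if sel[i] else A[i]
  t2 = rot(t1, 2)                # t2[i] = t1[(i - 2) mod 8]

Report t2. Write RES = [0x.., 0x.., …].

RES = [0x0a, 0x0c, 0x94, 0x21, 0xca, 0x37, 0xc2, 0xca]

  t0: c2 11 ca 37 54 5b 0a 0c
  t1: 94 21 ca 37 c2 ca 0a 0c
  t2: 0a 0c 94 21 ca 37 c2 ca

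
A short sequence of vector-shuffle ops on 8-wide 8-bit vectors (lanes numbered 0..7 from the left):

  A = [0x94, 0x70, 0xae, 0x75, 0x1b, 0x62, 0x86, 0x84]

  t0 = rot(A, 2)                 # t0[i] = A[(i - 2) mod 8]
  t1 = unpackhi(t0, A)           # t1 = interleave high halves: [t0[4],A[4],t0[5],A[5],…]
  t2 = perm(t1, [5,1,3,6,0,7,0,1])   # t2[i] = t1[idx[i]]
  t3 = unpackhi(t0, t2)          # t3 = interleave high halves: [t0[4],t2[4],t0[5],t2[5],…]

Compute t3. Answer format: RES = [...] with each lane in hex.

→ t0 |86|84|94|70|ae|75|1b|62|
→ t1 |ae|1b|75|62|1b|86|62|84|
→ t2 |86|1b|62|62|ae|84|ae|1b|
→ t3 |ae|ae|75|84|1b|ae|62|1b|

RES = [ 0xae  0xae  0x75  0x84  0x1b  0xae  0x62  0x1b ]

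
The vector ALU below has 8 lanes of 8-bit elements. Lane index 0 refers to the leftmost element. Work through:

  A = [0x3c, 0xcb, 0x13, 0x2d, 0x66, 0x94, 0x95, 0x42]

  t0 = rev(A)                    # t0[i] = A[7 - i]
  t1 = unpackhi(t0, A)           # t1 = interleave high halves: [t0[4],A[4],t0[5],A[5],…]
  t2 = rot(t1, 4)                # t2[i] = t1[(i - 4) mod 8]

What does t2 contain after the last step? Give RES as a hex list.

t0 = [0x42, 0x95, 0x94, 0x66, 0x2d, 0x13, 0xcb, 0x3c]
t1 = [0x2d, 0x66, 0x13, 0x94, 0xcb, 0x95, 0x3c, 0x42]
t2 = [0xcb, 0x95, 0x3c, 0x42, 0x2d, 0x66, 0x13, 0x94]

RES = [0xcb, 0x95, 0x3c, 0x42, 0x2d, 0x66, 0x13, 0x94]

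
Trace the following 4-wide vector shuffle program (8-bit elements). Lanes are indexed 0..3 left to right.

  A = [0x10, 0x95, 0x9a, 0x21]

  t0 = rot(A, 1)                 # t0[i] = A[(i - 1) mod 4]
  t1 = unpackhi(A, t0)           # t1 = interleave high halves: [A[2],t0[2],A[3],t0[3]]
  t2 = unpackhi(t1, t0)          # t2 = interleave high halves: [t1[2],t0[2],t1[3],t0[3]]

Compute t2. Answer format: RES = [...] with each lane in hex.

RES = [0x21, 0x95, 0x9a, 0x9a]

t0 = [0x21, 0x10, 0x95, 0x9a]
t1 = [0x9a, 0x95, 0x21, 0x9a]
t2 = [0x21, 0x95, 0x9a, 0x9a]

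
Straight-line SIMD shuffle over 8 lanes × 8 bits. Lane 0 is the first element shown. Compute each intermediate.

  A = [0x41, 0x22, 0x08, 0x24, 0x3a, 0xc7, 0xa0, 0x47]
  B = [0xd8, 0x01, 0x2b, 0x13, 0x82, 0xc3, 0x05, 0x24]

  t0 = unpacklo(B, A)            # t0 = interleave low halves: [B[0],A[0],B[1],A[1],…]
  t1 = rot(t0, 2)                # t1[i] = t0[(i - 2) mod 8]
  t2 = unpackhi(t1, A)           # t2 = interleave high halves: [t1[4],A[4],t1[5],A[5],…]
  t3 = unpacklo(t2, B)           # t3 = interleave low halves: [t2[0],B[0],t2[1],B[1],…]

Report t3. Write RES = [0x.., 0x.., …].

→ t0 |d8|41|01|22|2b|08|13|24|
→ t1 |13|24|d8|41|01|22|2b|08|
→ t2 |01|3a|22|c7|2b|a0|08|47|
→ t3 |01|d8|3a|01|22|2b|c7|13|

RES = [ 0x01  0xd8  0x3a  0x01  0x22  0x2b  0xc7  0x13 ]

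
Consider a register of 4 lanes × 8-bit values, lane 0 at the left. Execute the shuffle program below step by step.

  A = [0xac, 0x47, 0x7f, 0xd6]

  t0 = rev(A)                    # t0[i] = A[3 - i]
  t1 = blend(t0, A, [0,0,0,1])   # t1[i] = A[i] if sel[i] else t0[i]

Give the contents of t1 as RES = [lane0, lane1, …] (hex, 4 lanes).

  t0: d6 7f 47 ac
  t1: d6 7f 47 d6

RES = [0xd6, 0x7f, 0x47, 0xd6]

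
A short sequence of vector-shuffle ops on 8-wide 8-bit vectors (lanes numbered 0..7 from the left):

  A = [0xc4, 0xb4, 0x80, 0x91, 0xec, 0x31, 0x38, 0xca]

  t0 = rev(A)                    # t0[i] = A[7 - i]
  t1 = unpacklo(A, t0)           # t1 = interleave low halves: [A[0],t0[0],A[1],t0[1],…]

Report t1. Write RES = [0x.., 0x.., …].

  t0: ca 38 31 ec 91 80 b4 c4
  t1: c4 ca b4 38 80 31 91 ec

RES = [0xc4, 0xca, 0xb4, 0x38, 0x80, 0x31, 0x91, 0xec]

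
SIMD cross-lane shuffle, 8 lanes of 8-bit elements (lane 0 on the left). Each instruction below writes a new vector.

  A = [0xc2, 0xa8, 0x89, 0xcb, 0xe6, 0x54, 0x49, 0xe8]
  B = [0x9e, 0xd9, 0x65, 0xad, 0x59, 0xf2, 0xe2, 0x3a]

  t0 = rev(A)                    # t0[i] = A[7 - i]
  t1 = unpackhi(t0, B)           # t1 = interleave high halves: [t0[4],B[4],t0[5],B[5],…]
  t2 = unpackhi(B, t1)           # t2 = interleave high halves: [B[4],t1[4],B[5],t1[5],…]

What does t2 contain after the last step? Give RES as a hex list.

t0 = [0xe8, 0x49, 0x54, 0xe6, 0xcb, 0x89, 0xa8, 0xc2]
t1 = [0xcb, 0x59, 0x89, 0xf2, 0xa8, 0xe2, 0xc2, 0x3a]
t2 = [0x59, 0xa8, 0xf2, 0xe2, 0xe2, 0xc2, 0x3a, 0x3a]

RES = [ 0x59  0xa8  0xf2  0xe2  0xe2  0xc2  0x3a  0x3a ]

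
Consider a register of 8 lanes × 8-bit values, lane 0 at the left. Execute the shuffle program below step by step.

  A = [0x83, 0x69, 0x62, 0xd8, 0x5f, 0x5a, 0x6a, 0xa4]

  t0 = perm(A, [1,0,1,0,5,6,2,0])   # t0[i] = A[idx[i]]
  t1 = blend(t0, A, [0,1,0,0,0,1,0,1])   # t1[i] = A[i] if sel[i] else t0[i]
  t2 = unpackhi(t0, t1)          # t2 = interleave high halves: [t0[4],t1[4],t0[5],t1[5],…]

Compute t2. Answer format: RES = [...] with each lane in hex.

RES = [ 0x5a  0x5a  0x6a  0x5a  0x62  0x62  0x83  0xa4 ]

→ t0 |69|83|69|83|5a|6a|62|83|
→ t1 |69|69|69|83|5a|5a|62|a4|
→ t2 |5a|5a|6a|5a|62|62|83|a4|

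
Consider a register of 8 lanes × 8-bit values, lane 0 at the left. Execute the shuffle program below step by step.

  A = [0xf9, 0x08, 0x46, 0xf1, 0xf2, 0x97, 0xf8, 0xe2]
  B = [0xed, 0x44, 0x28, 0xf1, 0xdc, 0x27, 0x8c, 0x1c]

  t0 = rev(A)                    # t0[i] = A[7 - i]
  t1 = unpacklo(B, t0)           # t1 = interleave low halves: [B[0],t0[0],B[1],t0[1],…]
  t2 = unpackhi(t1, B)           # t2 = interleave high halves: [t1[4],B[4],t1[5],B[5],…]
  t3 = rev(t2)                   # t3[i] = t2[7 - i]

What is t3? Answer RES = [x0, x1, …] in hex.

RES = [0x1c, 0xf2, 0x8c, 0xf1, 0x27, 0x97, 0xdc, 0x28]

t0 = [0xe2, 0xf8, 0x97, 0xf2, 0xf1, 0x46, 0x08, 0xf9]
t1 = [0xed, 0xe2, 0x44, 0xf8, 0x28, 0x97, 0xf1, 0xf2]
t2 = [0x28, 0xdc, 0x97, 0x27, 0xf1, 0x8c, 0xf2, 0x1c]
t3 = [0x1c, 0xf2, 0x8c, 0xf1, 0x27, 0x97, 0xdc, 0x28]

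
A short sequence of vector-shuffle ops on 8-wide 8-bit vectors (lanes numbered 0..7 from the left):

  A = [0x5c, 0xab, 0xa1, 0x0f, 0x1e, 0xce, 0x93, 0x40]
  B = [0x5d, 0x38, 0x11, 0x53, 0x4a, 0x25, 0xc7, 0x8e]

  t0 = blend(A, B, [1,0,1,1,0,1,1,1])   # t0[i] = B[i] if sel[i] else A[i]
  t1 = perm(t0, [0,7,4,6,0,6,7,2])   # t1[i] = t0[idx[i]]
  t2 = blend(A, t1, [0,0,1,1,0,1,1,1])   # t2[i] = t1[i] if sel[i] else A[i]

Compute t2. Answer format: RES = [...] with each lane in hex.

RES = [ 0x5c  0xab  0x1e  0xc7  0x1e  0xc7  0x8e  0x11 ]

t0 = [0x5d, 0xab, 0x11, 0x53, 0x1e, 0x25, 0xc7, 0x8e]
t1 = [0x5d, 0x8e, 0x1e, 0xc7, 0x5d, 0xc7, 0x8e, 0x11]
t2 = [0x5c, 0xab, 0x1e, 0xc7, 0x1e, 0xc7, 0x8e, 0x11]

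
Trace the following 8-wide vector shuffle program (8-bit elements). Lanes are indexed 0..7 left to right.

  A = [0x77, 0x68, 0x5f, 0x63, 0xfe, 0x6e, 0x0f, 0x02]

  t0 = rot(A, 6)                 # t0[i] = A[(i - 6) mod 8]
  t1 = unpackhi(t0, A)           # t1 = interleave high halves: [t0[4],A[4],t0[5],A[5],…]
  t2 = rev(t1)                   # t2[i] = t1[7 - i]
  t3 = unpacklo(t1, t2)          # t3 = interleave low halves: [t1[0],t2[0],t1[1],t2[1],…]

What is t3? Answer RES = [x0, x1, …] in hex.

t0 = [0x5f, 0x63, 0xfe, 0x6e, 0x0f, 0x02, 0x77, 0x68]
t1 = [0x0f, 0xfe, 0x02, 0x6e, 0x77, 0x0f, 0x68, 0x02]
t2 = [0x02, 0x68, 0x0f, 0x77, 0x6e, 0x02, 0xfe, 0x0f]
t3 = [0x0f, 0x02, 0xfe, 0x68, 0x02, 0x0f, 0x6e, 0x77]

RES = [ 0x0f  0x02  0xfe  0x68  0x02  0x0f  0x6e  0x77 ]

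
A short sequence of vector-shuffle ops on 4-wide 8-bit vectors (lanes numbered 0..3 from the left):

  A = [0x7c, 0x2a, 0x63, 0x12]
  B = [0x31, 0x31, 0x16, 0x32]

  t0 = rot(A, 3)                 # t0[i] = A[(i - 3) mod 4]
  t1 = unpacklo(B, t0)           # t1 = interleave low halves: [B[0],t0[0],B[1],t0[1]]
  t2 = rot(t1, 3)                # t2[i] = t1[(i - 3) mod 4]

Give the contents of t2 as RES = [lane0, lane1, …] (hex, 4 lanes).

t0 = [0x2a, 0x63, 0x12, 0x7c]
t1 = [0x31, 0x2a, 0x31, 0x63]
t2 = [0x2a, 0x31, 0x63, 0x31]

RES = [0x2a, 0x31, 0x63, 0x31]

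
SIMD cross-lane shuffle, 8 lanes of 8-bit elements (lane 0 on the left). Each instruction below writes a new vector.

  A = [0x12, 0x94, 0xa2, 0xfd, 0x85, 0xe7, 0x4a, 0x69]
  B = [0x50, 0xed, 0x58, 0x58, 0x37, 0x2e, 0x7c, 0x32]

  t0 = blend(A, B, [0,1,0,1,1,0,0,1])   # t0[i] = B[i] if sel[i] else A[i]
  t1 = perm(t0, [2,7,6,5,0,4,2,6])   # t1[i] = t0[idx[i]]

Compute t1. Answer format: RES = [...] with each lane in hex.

RES = [0xa2, 0x32, 0x4a, 0xe7, 0x12, 0x37, 0xa2, 0x4a]

t0 = [0x12, 0xed, 0xa2, 0x58, 0x37, 0xe7, 0x4a, 0x32]
t1 = [0xa2, 0x32, 0x4a, 0xe7, 0x12, 0x37, 0xa2, 0x4a]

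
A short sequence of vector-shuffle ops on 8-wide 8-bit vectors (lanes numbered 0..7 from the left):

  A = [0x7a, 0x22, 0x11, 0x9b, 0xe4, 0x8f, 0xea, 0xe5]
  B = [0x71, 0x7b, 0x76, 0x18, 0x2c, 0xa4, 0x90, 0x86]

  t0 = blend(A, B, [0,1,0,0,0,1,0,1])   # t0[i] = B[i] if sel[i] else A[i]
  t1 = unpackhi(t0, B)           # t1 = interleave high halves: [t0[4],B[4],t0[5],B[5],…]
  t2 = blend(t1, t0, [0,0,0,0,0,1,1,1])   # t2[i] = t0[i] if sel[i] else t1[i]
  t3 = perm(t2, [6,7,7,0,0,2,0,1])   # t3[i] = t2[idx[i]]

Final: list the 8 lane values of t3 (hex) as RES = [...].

RES = [ 0xea  0x86  0x86  0xe4  0xe4  0xa4  0xe4  0x2c ]

  t0: 7a 7b 11 9b e4 a4 ea 86
  t1: e4 2c a4 a4 ea 90 86 86
  t2: e4 2c a4 a4 ea a4 ea 86
  t3: ea 86 86 e4 e4 a4 e4 2c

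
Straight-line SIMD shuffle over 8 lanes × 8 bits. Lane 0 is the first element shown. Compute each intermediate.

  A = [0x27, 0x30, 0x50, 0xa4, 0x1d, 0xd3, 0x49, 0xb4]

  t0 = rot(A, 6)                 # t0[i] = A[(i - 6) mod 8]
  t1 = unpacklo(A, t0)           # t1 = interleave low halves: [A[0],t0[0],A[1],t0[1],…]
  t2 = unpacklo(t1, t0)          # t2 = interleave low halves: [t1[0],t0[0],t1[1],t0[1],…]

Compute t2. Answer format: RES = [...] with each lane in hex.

t0 = [0x50, 0xa4, 0x1d, 0xd3, 0x49, 0xb4, 0x27, 0x30]
t1 = [0x27, 0x50, 0x30, 0xa4, 0x50, 0x1d, 0xa4, 0xd3]
t2 = [0x27, 0x50, 0x50, 0xa4, 0x30, 0x1d, 0xa4, 0xd3]

RES = [ 0x27  0x50  0x50  0xa4  0x30  0x1d  0xa4  0xd3 ]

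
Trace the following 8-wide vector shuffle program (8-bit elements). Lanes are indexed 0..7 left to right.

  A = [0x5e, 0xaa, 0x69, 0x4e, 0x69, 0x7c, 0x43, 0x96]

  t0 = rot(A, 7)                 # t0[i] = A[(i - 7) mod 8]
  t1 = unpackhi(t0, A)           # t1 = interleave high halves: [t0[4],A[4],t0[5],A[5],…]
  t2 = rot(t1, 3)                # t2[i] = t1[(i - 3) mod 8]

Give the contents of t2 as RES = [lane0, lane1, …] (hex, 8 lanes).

t0 = [0xaa, 0x69, 0x4e, 0x69, 0x7c, 0x43, 0x96, 0x5e]
t1 = [0x7c, 0x69, 0x43, 0x7c, 0x96, 0x43, 0x5e, 0x96]
t2 = [0x43, 0x5e, 0x96, 0x7c, 0x69, 0x43, 0x7c, 0x96]

RES = [ 0x43  0x5e  0x96  0x7c  0x69  0x43  0x7c  0x96 ]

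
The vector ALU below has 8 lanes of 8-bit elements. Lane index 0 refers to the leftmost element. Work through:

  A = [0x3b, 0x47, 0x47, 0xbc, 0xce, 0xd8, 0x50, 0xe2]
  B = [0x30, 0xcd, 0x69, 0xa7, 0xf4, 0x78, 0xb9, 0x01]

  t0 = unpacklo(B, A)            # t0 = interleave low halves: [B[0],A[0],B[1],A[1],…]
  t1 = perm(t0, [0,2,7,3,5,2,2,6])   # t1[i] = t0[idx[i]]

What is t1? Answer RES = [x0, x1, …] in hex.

RES = [ 0x30  0xcd  0xbc  0x47  0x47  0xcd  0xcd  0xa7 ]

→ t0 |30|3b|cd|47|69|47|a7|bc|
→ t1 |30|cd|bc|47|47|cd|cd|a7|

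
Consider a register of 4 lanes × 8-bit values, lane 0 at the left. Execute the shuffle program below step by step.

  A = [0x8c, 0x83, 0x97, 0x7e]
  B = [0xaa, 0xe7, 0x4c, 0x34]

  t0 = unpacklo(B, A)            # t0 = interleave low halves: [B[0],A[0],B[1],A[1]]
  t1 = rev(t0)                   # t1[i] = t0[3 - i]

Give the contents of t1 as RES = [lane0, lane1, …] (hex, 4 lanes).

RES = [ 0x83  0xe7  0x8c  0xaa ]

t0 = [0xaa, 0x8c, 0xe7, 0x83]
t1 = [0x83, 0xe7, 0x8c, 0xaa]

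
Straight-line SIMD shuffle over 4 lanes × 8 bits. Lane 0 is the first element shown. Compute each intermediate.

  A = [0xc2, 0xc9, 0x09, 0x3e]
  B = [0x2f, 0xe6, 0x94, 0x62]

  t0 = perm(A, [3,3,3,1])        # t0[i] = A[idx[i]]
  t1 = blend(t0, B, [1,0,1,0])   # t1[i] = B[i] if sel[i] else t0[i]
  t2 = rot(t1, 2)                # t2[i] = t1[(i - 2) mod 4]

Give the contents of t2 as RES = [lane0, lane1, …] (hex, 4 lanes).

RES = [ 0x94  0xc9  0x2f  0x3e ]

→ t0 |3e|3e|3e|c9|
→ t1 |2f|3e|94|c9|
→ t2 |94|c9|2f|3e|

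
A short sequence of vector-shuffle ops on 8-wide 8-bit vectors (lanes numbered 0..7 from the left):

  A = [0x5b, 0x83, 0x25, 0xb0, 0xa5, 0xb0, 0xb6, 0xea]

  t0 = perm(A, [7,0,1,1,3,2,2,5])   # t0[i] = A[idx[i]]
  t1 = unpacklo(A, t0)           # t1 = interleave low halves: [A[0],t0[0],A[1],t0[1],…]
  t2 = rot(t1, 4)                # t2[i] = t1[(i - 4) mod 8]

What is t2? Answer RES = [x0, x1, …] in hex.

RES = [0x25, 0x83, 0xb0, 0x83, 0x5b, 0xea, 0x83, 0x5b]

→ t0 |ea|5b|83|83|b0|25|25|b0|
→ t1 |5b|ea|83|5b|25|83|b0|83|
→ t2 |25|83|b0|83|5b|ea|83|5b|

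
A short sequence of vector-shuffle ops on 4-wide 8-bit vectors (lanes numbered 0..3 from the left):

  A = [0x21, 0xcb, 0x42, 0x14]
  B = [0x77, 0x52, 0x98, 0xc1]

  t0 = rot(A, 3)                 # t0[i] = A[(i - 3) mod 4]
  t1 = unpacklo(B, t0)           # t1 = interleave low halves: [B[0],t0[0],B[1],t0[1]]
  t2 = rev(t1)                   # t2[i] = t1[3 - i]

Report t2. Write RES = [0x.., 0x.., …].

t0 = [0xcb, 0x42, 0x14, 0x21]
t1 = [0x77, 0xcb, 0x52, 0x42]
t2 = [0x42, 0x52, 0xcb, 0x77]

RES = [0x42, 0x52, 0xcb, 0x77]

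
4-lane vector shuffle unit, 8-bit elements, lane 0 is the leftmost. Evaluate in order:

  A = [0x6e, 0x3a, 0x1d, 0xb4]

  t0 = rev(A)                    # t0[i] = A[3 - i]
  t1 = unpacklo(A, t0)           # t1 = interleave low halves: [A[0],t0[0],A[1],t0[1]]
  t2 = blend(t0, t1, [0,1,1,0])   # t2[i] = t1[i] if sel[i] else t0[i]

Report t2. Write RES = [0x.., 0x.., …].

RES = [0xb4, 0xb4, 0x3a, 0x6e]

→ t0 |b4|1d|3a|6e|
→ t1 |6e|b4|3a|1d|
→ t2 |b4|b4|3a|6e|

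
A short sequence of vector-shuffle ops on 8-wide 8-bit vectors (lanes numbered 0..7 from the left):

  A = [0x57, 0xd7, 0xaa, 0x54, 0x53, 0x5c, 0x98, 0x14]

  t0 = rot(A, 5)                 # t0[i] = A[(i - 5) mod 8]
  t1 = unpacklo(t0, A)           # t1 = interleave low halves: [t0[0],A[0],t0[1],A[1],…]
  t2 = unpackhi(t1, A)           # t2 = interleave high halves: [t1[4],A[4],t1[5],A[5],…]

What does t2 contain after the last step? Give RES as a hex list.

RES = [0x5c, 0x53, 0xaa, 0x5c, 0x98, 0x98, 0x54, 0x14]

  t0: 54 53 5c 98 14 57 d7 aa
  t1: 54 57 53 d7 5c aa 98 54
  t2: 5c 53 aa 5c 98 98 54 14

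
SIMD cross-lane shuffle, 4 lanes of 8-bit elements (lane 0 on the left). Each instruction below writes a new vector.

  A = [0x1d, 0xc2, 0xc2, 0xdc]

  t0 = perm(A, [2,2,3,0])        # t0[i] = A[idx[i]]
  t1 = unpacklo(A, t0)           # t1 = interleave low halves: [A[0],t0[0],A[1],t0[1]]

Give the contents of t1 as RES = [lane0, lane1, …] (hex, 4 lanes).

→ t0 |c2|c2|dc|1d|
→ t1 |1d|c2|c2|c2|

RES = [ 0x1d  0xc2  0xc2  0xc2 ]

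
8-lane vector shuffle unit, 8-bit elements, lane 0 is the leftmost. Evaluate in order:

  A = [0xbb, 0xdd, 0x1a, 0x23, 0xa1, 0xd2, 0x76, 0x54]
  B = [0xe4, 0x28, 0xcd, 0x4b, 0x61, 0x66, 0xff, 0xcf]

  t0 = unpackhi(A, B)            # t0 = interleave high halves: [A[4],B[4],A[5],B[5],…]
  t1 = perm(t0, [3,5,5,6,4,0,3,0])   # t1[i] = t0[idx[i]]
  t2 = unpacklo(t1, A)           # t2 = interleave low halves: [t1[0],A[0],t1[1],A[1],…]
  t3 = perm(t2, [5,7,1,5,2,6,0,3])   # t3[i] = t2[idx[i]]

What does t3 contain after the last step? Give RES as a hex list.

RES = [ 0x1a  0x23  0xbb  0x1a  0xff  0x54  0x66  0xdd ]

t0 = [0xa1, 0x61, 0xd2, 0x66, 0x76, 0xff, 0x54, 0xcf]
t1 = [0x66, 0xff, 0xff, 0x54, 0x76, 0xa1, 0x66, 0xa1]
t2 = [0x66, 0xbb, 0xff, 0xdd, 0xff, 0x1a, 0x54, 0x23]
t3 = [0x1a, 0x23, 0xbb, 0x1a, 0xff, 0x54, 0x66, 0xdd]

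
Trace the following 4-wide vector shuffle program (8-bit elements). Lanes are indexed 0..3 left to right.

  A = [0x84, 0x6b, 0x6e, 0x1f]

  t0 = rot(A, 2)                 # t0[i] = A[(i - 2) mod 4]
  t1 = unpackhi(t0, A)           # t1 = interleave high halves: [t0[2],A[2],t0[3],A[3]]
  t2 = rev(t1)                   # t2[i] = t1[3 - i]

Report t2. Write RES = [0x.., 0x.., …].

RES = [ 0x1f  0x6b  0x6e  0x84 ]

→ t0 |6e|1f|84|6b|
→ t1 |84|6e|6b|1f|
→ t2 |1f|6b|6e|84|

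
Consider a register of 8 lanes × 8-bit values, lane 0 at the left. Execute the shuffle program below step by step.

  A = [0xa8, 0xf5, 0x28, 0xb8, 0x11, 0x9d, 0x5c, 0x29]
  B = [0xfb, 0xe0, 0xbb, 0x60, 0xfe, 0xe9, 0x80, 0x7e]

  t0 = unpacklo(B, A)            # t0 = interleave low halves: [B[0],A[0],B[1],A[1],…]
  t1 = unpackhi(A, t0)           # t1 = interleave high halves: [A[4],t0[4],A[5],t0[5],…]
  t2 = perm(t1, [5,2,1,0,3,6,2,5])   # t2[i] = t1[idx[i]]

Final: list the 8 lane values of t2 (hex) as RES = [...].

RES = [0x60, 0x9d, 0xbb, 0x11, 0x28, 0x29, 0x9d, 0x60]

  t0: fb a8 e0 f5 bb 28 60 b8
  t1: 11 bb 9d 28 5c 60 29 b8
  t2: 60 9d bb 11 28 29 9d 60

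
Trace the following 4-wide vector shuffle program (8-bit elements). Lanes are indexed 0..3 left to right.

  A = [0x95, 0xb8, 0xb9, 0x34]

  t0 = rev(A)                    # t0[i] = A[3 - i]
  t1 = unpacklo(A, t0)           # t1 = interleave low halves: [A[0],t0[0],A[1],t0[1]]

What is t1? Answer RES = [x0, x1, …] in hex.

t0 = [0x34, 0xb9, 0xb8, 0x95]
t1 = [0x95, 0x34, 0xb8, 0xb9]

RES = [ 0x95  0x34  0xb8  0xb9 ]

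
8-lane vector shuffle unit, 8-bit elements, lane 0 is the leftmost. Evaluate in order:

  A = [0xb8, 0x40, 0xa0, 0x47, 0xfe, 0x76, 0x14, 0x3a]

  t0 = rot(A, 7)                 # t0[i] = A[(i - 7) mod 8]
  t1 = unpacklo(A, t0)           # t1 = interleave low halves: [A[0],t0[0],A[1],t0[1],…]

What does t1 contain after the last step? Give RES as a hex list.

→ t0 |40|a0|47|fe|76|14|3a|b8|
→ t1 |b8|40|40|a0|a0|47|47|fe|

RES = [ 0xb8  0x40  0x40  0xa0  0xa0  0x47  0x47  0xfe ]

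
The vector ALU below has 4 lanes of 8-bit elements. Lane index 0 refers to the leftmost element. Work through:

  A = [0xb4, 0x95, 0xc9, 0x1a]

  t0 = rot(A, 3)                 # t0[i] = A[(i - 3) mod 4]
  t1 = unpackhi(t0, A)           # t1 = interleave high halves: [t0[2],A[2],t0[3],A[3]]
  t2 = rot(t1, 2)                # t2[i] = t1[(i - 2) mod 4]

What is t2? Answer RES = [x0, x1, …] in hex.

RES = [0xb4, 0x1a, 0x1a, 0xc9]

  t0: 95 c9 1a b4
  t1: 1a c9 b4 1a
  t2: b4 1a 1a c9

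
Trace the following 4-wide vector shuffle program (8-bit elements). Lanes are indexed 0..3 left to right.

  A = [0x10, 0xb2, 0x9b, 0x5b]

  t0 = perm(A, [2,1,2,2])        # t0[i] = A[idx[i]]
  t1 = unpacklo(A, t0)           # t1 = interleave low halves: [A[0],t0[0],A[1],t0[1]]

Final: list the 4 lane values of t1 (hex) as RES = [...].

  t0: 9b b2 9b 9b
  t1: 10 9b b2 b2

RES = [ 0x10  0x9b  0xb2  0xb2 ]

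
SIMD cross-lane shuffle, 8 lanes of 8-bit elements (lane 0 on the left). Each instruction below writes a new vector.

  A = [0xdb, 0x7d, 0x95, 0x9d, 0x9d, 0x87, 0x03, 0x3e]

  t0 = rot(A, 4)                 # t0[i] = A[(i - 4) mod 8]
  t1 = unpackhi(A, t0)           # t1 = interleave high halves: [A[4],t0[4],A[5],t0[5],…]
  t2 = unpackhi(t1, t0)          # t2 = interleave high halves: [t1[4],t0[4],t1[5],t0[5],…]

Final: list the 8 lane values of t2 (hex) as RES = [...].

RES = [ 0x03  0xdb  0x95  0x7d  0x3e  0x95  0x9d  0x9d ]

  t0: 9d 87 03 3e db 7d 95 9d
  t1: 9d db 87 7d 03 95 3e 9d
  t2: 03 db 95 7d 3e 95 9d 9d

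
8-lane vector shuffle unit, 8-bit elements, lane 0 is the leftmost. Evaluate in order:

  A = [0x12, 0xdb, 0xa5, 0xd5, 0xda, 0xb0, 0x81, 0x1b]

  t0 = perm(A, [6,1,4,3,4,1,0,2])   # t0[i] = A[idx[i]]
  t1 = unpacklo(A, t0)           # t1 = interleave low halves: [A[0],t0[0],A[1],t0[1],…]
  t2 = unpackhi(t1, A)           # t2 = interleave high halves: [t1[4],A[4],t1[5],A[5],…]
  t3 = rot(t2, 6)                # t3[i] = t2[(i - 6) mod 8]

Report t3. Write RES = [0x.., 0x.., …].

RES = [0xda, 0xb0, 0xd5, 0x81, 0xd5, 0x1b, 0xa5, 0xda]

  t0: 81 db da d5 da db 12 a5
  t1: 12 81 db db a5 da d5 d5
  t2: a5 da da b0 d5 81 d5 1b
  t3: da b0 d5 81 d5 1b a5 da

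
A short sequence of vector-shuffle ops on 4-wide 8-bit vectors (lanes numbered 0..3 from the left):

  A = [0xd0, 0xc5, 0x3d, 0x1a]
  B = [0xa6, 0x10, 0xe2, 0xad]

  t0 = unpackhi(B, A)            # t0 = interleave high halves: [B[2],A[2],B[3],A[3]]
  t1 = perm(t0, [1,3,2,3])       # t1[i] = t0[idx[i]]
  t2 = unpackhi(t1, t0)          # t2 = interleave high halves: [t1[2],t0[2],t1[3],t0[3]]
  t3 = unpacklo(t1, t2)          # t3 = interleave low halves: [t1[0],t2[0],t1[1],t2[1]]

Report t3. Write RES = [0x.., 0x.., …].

t0 = [0xe2, 0x3d, 0xad, 0x1a]
t1 = [0x3d, 0x1a, 0xad, 0x1a]
t2 = [0xad, 0xad, 0x1a, 0x1a]
t3 = [0x3d, 0xad, 0x1a, 0xad]

RES = [ 0x3d  0xad  0x1a  0xad ]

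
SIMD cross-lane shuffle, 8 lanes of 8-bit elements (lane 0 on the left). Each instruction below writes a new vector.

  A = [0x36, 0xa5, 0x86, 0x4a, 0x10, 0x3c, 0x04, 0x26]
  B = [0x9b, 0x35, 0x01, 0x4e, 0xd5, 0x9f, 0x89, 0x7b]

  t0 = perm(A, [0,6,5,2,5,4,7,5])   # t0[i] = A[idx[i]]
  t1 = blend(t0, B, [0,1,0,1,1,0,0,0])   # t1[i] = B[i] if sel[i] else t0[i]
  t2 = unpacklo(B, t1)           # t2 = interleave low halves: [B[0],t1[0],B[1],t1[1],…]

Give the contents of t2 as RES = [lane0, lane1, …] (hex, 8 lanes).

  t0: 36 04 3c 86 3c 10 26 3c
  t1: 36 35 3c 4e d5 10 26 3c
  t2: 9b 36 35 35 01 3c 4e 4e

RES = [0x9b, 0x36, 0x35, 0x35, 0x01, 0x3c, 0x4e, 0x4e]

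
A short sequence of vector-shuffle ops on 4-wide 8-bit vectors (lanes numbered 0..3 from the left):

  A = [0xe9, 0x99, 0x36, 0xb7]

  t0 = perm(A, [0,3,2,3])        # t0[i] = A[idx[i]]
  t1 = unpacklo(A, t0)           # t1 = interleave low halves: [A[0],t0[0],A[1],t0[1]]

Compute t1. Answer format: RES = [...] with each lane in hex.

RES = [ 0xe9  0xe9  0x99  0xb7 ]

  t0: e9 b7 36 b7
  t1: e9 e9 99 b7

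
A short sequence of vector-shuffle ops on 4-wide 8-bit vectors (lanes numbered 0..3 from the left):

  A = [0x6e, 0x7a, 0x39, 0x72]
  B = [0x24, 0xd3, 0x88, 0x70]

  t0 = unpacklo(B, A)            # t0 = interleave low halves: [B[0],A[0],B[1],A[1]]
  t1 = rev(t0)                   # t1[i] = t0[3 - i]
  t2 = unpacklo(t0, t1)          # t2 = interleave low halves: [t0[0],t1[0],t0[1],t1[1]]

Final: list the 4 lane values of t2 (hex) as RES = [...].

→ t0 |24|6e|d3|7a|
→ t1 |7a|d3|6e|24|
→ t2 |24|7a|6e|d3|

RES = [ 0x24  0x7a  0x6e  0xd3 ]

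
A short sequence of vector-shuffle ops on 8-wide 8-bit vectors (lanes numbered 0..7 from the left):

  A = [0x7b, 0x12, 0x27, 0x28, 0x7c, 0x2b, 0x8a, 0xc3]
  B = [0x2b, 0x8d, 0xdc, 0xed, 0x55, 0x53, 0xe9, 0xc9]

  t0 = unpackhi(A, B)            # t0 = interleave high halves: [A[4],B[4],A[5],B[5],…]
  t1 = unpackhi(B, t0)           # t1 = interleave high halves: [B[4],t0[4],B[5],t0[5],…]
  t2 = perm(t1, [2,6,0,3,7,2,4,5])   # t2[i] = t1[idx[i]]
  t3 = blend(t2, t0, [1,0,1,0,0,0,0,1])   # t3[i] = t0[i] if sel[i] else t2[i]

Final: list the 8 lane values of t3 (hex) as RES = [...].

  t0: 7c 55 2b 53 8a e9 c3 c9
  t1: 55 8a 53 e9 e9 c3 c9 c9
  t2: 53 c9 55 e9 c9 53 e9 c3
  t3: 7c c9 2b e9 c9 53 e9 c9

RES = [0x7c, 0xc9, 0x2b, 0xe9, 0xc9, 0x53, 0xe9, 0xc9]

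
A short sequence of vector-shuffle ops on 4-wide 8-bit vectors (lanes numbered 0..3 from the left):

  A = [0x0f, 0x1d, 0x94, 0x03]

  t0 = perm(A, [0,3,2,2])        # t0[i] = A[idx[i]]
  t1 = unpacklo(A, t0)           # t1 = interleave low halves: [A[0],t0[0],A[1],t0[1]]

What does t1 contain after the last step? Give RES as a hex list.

t0 = [0x0f, 0x03, 0x94, 0x94]
t1 = [0x0f, 0x0f, 0x1d, 0x03]

RES = [0x0f, 0x0f, 0x1d, 0x03]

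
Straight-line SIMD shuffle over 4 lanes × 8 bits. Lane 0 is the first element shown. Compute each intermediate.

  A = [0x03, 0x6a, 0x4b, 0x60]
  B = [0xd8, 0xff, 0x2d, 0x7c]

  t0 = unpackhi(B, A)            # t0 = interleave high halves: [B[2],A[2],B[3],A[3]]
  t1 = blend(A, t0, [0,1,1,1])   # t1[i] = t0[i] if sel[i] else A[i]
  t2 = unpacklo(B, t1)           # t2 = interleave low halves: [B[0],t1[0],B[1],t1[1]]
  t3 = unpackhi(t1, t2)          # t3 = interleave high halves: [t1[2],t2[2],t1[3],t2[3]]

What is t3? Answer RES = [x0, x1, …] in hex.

RES = [0x7c, 0xff, 0x60, 0x4b]

t0 = [0x2d, 0x4b, 0x7c, 0x60]
t1 = [0x03, 0x4b, 0x7c, 0x60]
t2 = [0xd8, 0x03, 0xff, 0x4b]
t3 = [0x7c, 0xff, 0x60, 0x4b]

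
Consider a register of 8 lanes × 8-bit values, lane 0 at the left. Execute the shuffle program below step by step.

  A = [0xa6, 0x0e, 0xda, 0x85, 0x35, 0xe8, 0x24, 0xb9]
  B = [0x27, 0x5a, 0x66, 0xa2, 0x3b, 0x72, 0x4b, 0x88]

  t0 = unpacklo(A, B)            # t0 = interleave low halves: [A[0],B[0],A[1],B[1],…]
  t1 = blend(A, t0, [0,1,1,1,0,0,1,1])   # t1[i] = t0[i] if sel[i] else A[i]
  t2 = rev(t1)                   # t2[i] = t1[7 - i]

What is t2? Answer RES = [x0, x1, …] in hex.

→ t0 |a6|27|0e|5a|da|66|85|a2|
→ t1 |a6|27|0e|5a|35|e8|85|a2|
→ t2 |a2|85|e8|35|5a|0e|27|a6|

RES = [ 0xa2  0x85  0xe8  0x35  0x5a  0x0e  0x27  0xa6 ]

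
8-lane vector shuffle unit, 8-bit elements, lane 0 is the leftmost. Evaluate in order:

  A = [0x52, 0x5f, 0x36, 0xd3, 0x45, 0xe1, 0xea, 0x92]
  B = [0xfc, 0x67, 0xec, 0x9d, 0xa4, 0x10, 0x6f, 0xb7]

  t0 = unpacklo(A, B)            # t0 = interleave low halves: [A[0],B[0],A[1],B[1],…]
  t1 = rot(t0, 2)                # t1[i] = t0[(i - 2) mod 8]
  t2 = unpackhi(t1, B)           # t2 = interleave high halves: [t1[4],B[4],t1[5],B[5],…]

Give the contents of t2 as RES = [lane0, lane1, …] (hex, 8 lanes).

RES = [0x5f, 0xa4, 0x67, 0x10, 0x36, 0x6f, 0xec, 0xb7]

  t0: 52 fc 5f 67 36 ec d3 9d
  t1: d3 9d 52 fc 5f 67 36 ec
  t2: 5f a4 67 10 36 6f ec b7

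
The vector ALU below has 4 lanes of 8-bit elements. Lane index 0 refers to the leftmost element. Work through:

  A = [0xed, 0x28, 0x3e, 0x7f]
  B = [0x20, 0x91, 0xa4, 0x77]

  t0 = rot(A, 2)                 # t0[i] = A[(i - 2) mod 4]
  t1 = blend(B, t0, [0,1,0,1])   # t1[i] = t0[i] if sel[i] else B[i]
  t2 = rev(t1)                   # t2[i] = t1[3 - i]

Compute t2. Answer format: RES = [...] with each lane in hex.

RES = [ 0x28  0xa4  0x7f  0x20 ]

→ t0 |3e|7f|ed|28|
→ t1 |20|7f|a4|28|
→ t2 |28|a4|7f|20|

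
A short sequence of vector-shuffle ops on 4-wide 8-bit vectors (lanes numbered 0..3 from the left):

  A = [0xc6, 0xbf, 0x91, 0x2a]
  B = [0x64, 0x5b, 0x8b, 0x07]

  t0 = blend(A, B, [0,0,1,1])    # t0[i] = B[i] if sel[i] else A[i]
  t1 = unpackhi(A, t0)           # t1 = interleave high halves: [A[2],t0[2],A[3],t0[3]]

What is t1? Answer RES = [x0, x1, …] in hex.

  t0: c6 bf 8b 07
  t1: 91 8b 2a 07

RES = [0x91, 0x8b, 0x2a, 0x07]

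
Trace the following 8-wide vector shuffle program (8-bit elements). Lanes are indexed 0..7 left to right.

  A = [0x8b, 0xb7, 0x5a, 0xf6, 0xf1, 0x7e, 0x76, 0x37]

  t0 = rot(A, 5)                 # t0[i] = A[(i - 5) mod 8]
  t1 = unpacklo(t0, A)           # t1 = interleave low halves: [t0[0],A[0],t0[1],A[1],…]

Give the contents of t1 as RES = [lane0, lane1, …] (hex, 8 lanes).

RES = [ 0xf6  0x8b  0xf1  0xb7  0x7e  0x5a  0x76  0xf6 ]

→ t0 |f6|f1|7e|76|37|8b|b7|5a|
→ t1 |f6|8b|f1|b7|7e|5a|76|f6|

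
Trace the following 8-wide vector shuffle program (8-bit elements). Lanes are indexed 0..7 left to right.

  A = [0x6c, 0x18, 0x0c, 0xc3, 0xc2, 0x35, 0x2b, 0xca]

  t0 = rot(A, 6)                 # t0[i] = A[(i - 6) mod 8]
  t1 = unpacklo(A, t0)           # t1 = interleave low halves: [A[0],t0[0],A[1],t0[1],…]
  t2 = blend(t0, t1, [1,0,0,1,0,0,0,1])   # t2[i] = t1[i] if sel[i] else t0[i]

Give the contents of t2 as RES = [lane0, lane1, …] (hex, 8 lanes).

  t0: 0c c3 c2 35 2b ca 6c 18
  t1: 6c 0c 18 c3 0c c2 c3 35
  t2: 6c c3 c2 c3 2b ca 6c 35

RES = [ 0x6c  0xc3  0xc2  0xc3  0x2b  0xca  0x6c  0x35 ]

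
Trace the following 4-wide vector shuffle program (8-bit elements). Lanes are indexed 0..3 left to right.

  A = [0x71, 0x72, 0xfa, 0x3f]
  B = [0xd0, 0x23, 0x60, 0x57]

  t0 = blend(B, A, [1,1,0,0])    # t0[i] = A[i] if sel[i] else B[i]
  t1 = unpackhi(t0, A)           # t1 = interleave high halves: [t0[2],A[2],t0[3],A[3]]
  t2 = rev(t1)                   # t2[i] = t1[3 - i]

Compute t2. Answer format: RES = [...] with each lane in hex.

→ t0 |71|72|60|57|
→ t1 |60|fa|57|3f|
→ t2 |3f|57|fa|60|

RES = [0x3f, 0x57, 0xfa, 0x60]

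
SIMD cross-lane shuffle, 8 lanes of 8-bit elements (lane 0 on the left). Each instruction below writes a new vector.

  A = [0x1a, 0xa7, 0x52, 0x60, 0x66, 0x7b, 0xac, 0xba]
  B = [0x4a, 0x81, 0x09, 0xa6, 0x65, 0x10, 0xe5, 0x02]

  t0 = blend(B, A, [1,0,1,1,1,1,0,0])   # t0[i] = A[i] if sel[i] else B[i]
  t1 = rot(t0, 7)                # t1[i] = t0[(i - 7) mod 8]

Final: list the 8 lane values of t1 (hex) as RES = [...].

RES = [0x81, 0x52, 0x60, 0x66, 0x7b, 0xe5, 0x02, 0x1a]

t0 = [0x1a, 0x81, 0x52, 0x60, 0x66, 0x7b, 0xe5, 0x02]
t1 = [0x81, 0x52, 0x60, 0x66, 0x7b, 0xe5, 0x02, 0x1a]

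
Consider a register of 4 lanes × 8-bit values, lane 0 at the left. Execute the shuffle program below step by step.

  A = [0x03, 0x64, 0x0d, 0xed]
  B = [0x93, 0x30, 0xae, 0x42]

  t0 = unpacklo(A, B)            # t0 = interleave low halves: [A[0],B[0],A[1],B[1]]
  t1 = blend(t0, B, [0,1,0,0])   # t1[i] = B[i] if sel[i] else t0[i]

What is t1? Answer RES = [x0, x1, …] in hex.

→ t0 |03|93|64|30|
→ t1 |03|30|64|30|

RES = [0x03, 0x30, 0x64, 0x30]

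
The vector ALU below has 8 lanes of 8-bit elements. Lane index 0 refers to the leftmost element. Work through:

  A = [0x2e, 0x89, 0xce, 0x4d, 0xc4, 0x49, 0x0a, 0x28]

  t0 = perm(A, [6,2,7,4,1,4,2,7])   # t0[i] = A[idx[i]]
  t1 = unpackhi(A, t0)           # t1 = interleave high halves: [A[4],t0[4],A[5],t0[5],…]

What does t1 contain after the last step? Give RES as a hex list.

RES = [ 0xc4  0x89  0x49  0xc4  0x0a  0xce  0x28  0x28 ]

  t0: 0a ce 28 c4 89 c4 ce 28
  t1: c4 89 49 c4 0a ce 28 28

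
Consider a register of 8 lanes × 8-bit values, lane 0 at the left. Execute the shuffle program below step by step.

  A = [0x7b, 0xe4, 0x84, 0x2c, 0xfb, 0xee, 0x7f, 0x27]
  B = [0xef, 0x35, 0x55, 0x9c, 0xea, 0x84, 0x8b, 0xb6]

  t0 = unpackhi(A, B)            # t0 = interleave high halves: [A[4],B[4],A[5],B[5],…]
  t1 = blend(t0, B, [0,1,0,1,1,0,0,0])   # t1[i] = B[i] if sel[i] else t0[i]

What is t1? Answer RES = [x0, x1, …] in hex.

RES = [ 0xfb  0x35  0xee  0x9c  0xea  0x8b  0x27  0xb6 ]

→ t0 |fb|ea|ee|84|7f|8b|27|b6|
→ t1 |fb|35|ee|9c|ea|8b|27|b6|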